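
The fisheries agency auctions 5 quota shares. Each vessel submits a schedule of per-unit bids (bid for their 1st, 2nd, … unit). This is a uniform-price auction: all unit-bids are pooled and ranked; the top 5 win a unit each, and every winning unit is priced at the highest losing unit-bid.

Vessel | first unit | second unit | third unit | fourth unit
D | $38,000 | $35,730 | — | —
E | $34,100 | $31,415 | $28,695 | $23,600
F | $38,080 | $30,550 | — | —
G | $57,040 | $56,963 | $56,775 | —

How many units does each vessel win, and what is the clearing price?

Merging the schedules and taking the best 5: 57,040 (G-1), 56,963 (G-2), 56,775 (G-3), 38,080 (F-1), 38,000 (D-1)
Highest rejected unit-bid = $35,730.
Allocation: D 1, F 1, G 3.

D 1, F 1, G 3; clearing price $35,730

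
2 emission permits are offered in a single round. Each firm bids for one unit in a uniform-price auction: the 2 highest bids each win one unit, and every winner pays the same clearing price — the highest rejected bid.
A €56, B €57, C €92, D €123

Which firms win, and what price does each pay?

Ordering the bids: 123 (D), 92 (C), 57 (B), 56 (A)
Winners (2 units): D, C.
Clearing price = highest rejected bid = €57.

D, C; each pays €57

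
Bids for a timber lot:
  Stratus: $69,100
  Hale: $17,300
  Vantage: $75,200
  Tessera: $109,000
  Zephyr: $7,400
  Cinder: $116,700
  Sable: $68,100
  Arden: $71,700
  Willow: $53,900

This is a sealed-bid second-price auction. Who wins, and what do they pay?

Sealed-bid second-price auction: the highest bidder wins and pays the second-highest bid.
Bids ranked: 116,700 (Cinder) > 109,000 (Tessera) > 75,200 (Vantage) > 71,700 (Arden) > 69,100 (Stratus) > 68,100 (Sable) > …
Cinder is highest; pays the second-highest bid, $109,000.

Cinder pays $109,000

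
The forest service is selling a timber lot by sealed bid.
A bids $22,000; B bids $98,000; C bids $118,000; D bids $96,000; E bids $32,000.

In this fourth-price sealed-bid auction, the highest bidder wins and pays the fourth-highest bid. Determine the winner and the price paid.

Bids ranked: 118,000 (C) > 98,000 (B) > 96,000 (D) > 32,000 (E) > 22,000 (A)
C wins; payment is bid #4 in the ranking = $32,000.

C pays $32,000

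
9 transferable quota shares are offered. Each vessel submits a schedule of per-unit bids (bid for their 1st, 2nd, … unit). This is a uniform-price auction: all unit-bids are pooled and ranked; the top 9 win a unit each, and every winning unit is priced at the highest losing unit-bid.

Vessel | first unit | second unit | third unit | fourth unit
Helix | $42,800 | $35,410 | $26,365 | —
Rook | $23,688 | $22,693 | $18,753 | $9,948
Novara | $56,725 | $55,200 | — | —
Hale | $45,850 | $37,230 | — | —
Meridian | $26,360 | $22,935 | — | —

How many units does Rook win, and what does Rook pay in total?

Rook: 1 unit, pays $22,935

Pooled unit-bids ranked (top 9): 56,725 (Novara-1), 55,200 (Novara-2), 45,850 (Hale-1), 42,800 (Helix-1), 37,230 (Hale-2), 35,410 (Helix-2), 26,365 (Helix-3), 26,360 (Meridian-1), 23,688 (Rook-1)
The (k+1)-th unit-bid is $22,935.
Rook wins 1 unit(s) at $22,935 each.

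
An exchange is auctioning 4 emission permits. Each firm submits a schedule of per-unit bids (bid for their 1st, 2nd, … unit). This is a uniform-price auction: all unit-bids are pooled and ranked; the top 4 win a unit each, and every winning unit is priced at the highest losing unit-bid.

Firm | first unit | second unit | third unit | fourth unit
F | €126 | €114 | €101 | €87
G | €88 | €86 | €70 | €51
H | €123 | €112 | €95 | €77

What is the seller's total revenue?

Total revenue: €404

Merging the schedules and taking the best 4: 126 (F-1), 123 (H-1), 114 (F-2), 112 (H-2)
The (k+1)-th unit-bid is €101.
Allocation: F 2, H 2. Every unit priced at €101.
Revenue = 4 × 101 = €404.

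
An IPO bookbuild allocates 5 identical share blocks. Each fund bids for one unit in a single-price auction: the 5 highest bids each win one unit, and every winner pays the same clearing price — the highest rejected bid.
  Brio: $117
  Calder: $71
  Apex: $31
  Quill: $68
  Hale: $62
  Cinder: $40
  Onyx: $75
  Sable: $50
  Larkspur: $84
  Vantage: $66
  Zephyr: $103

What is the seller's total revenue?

Bids ranked high→low: 117 (Brio), 103 (Zephyr), 84 (Larkspur), 75 (Onyx), 71 (Calder), 68 (Quill), 66 (Vantage), …
Winners (5 units): Brio, Zephyr, Larkspur, Onyx, Calder.
Highest unsuccessful bid: $68 → clearing price.
Total revenue = 5 × $68 = $340.

Total revenue: $340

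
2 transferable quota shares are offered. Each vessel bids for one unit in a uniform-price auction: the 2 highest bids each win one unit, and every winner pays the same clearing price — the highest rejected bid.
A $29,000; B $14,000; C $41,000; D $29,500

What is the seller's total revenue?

Total revenue: $58,000

Ordering the bids: 41,000 (C), 29,500 (D), 29,000 (A), 14,000 (B)
The 2 highest are C, D.
First losing bid is A's $29,000, which sets the uniform price.
Total revenue = 2 × $29,000 = $58,000.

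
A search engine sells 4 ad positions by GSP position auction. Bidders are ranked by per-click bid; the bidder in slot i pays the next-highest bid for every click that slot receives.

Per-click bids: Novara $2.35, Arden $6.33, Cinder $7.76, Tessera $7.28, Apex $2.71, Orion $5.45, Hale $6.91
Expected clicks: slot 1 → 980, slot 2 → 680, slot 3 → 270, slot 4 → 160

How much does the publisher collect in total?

Total revenue: $14414.30

Per-click bids in order: $7.76 (Cinder) > $7.28 (Tessera) > $6.91 (Hale) > $6.33 (Arden) > $5.45 (Orion) > …
Slot 1: Cinder pays $7.28 × 980 = $7134.40
Slot 2: Tessera pays $6.91 × 680 = $4698.80
Slot 3: Hale pays $6.33 × 270 = $1709.10
Slot 4: Arden pays $5.45 × 160 = $872.00
Total = $14414.30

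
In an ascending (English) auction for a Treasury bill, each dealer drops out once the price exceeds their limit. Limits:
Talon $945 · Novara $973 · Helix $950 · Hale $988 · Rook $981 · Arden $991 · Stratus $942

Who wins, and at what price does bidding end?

Arden wins at $988

Limits ranked: 991 (Arden) > 988 (Hale) > 981 (Rook) > 973 (Novara) > 950 (Helix) > 945 (Talon) > …
Once the price passes $988, only Arden is left; the hammer falls at Hale's limit of $988.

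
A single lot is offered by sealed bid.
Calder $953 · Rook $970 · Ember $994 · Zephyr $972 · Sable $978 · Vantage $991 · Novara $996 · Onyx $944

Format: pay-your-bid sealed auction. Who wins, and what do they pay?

Sorting bids: 996 (Novara) > 994 (Ember) > 991 (Vantage) > 978 (Sable) > 972 (Zephyr) > 970 (Rook) > …
Novara has the highest bid and pays exactly that: $996.

Novara pays $996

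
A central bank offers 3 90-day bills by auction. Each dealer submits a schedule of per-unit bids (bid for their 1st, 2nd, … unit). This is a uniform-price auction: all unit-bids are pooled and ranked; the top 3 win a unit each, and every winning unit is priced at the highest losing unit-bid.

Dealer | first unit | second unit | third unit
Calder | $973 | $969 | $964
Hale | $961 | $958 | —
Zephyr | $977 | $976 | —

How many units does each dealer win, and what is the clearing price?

Pooled unit-bids ranked (top 3): 977 (Zephyr-1), 976 (Zephyr-2), 973 (Calder-1)
Highest rejected unit-bid = $969.
Allocation: Calder 1, Zephyr 2.

Calder 1, Zephyr 2; clearing price $969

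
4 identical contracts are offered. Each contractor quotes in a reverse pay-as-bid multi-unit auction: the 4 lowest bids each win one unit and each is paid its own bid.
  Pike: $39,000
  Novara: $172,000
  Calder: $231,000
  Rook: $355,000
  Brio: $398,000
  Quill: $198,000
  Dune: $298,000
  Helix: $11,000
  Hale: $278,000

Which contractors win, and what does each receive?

Sorting: 11,000 (Helix), 39,000 (Pike), 172,000 (Novara), 198,000 (Quill), 231,000 (Calder), 278,000 (Hale), …
Winners (4 units): Helix, Pike, Novara, Quill.
Each winner is paid its own bid: Helix $11,000, Pike $39,000, Novara $172,000, Quill $198,000.

Helix $11,000, Pike $39,000, Novara $172,000, Quill $198,000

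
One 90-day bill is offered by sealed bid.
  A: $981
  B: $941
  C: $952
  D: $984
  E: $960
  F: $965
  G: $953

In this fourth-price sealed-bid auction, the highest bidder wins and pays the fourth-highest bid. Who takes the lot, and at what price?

Bids in order: 984 (D) > 981 (A) > 965 (F) > 960 (E) > 953 (G) > 952 (C) > …
D wins; payment is bid #4 in the ranking = $960.

D pays $960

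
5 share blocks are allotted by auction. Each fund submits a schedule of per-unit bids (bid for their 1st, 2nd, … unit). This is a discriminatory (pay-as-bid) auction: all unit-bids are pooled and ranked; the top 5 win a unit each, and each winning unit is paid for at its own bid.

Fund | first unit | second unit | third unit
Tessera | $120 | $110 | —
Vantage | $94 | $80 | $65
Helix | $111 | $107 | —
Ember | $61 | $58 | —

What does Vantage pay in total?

Merging the schedules and taking the best 5: 120 (Tessera-1), 111 (Helix-1), 110 (Tessera-2), 107 (Helix-2), 94 (Vantage-1)
Next rejected bid: $80 (not a price — pay-as-bid).
Vantage's winning unit-bids: 94 = $94.

Vantage pays $94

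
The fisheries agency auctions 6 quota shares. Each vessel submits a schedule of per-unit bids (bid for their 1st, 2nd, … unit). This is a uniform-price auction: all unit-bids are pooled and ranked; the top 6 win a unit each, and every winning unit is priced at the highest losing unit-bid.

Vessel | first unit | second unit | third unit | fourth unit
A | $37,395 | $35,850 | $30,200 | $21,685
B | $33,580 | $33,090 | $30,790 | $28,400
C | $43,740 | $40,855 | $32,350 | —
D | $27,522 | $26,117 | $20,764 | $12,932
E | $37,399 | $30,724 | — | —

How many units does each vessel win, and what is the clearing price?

A 2, B 1, C 2, E 1; clearing price $33,090

Pooled unit-bids ranked (top 6): 43,740 (C-1), 40,855 (C-2), 37,399 (E-1), 37,395 (A-1), 35,850 (A-2), 33,580 (B-1)
Highest rejected unit-bid = $33,090.
Allocation: A 2, B 1, C 2, E 1.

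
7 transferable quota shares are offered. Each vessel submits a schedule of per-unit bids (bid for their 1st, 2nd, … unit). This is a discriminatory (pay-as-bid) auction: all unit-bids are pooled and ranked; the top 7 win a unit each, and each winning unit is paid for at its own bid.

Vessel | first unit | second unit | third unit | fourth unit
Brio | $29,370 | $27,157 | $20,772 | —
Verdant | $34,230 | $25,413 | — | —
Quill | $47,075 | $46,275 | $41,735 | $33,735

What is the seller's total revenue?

Total revenue: $259,577

Merging the schedules and taking the best 7: 47,075 (Quill-1), 46,275 (Quill-2), 41,735 (Quill-3), 34,230 (Verdant-1), 33,735 (Quill-4), 29,370 (Brio-1), 27,157 (Brio-2)
Next rejected bid: $25,413 (not a price — pay-as-bid).
Each winning unit pays its own bid.
Revenue = 47,075 + 46,275 + 41,735 + 34,230 + 33,735 + 29,370 + 27,157 = $259,577.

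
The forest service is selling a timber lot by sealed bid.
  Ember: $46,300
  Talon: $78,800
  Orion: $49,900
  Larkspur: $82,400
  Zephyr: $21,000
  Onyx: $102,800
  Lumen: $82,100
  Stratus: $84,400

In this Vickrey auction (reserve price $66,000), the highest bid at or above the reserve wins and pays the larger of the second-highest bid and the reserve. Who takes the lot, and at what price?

Onyx pays $84,400

Bids in order: 102,800 (Onyx) > 84,400 (Stratus) > 82,400 (Larkspur) > 82,100 (Lumen) > 78,800 (Talon) > 49,900 (Orion) > …
Onyx has the top bid at or above the reserve ($102,800).
max(second-highest $84,400, reserve $66,000) = $84,400; the reserve does not bind.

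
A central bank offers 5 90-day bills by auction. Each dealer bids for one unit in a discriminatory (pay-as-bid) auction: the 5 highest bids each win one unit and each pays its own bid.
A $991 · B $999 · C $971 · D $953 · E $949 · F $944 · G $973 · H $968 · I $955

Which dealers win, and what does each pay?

B $999, A $991, G $973, C $971, H $968

Bids ranked high→low: 999 (B), 991 (A), 973 (G), 971 (C), 968 (H), 955 (I), 953 (D), …
The 5 highest are B, A, G, C, H.
Each winner pays its own bid: B $999, A $991, G $973, C $971, H $968.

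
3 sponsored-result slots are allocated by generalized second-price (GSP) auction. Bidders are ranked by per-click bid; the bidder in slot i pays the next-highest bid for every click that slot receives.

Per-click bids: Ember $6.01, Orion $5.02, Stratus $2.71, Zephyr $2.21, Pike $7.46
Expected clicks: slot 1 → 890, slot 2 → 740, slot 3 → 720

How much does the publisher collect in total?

Per-click bids in order: $7.46 (Pike) > $6.01 (Ember) > $5.02 (Orion) > $2.71 (Stratus) > …
Slot 1: Pike pays $6.01 × 890 = $5348.90
Slot 2: Ember pays $5.02 × 740 = $3714.80
Slot 3: Orion pays $2.71 × 720 = $1951.20
Total = $11014.90

Total revenue: $11014.90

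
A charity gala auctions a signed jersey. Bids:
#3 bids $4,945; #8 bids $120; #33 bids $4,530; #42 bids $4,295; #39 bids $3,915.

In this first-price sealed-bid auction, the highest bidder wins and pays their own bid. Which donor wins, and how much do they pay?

Rule: the highest bidder wins and pays their own bid.
Bids ranked: 4,945 (#3) > 4,530 (#33) > 4,295 (#42) > 3,915 (#39) > 120 (#8)
#3 has the highest bid and pays exactly that: $4,945.

#3 pays $4,945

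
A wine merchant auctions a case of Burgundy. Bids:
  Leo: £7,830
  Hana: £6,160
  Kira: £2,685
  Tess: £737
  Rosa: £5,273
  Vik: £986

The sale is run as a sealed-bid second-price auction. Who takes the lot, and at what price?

Leo pays £6,160

Bids in order: 7,830 (Leo) > 6,160 (Hana) > 5,273 (Rosa) > 2,685 (Kira) > 986 (Vik) > 737 (Tess)
Leo wins with the highest bid; price is set by the runner-up at £6,160.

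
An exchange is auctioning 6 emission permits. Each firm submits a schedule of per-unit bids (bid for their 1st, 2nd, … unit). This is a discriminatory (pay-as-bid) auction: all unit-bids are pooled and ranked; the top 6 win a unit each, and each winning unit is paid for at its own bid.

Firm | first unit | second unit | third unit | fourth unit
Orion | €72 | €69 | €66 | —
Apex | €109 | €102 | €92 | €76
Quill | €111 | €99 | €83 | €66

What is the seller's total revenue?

Total revenue: €596

Merging the schedules and taking the best 6: 111 (Quill-1), 109 (Apex-1), 102 (Apex-2), 99 (Quill-2), 92 (Apex-3), 83 (Quill-3)
Next rejected bid: €76 (not a price — pay-as-bid).
Each winning unit pays its own bid.
Revenue = 111 + 109 + 102 + 99 + 92 + 83 = €596.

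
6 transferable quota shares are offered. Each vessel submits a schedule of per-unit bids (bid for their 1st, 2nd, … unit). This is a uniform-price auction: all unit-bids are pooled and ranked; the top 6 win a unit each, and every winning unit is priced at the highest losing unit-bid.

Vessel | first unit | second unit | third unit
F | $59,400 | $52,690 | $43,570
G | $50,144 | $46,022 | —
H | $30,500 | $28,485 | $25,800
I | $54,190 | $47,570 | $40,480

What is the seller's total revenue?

Pooled unit-bids ranked (top 6): 59,400 (F-1), 54,190 (I-1), 52,690 (F-2), 50,144 (G-1), 47,570 (I-2), 46,022 (G-2)
First bid not allocated: $43,570.
Allocation: F 2, G 2, I 2. Every unit priced at $43,570.
Revenue = 6 × 43,570 = $261,420.

Total revenue: $261,420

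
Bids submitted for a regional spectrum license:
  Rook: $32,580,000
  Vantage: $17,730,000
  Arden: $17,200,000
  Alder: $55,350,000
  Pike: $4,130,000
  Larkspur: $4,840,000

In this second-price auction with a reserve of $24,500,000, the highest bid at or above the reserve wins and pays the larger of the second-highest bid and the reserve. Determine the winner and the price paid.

Alder pays $32,580,000

Bids ranked: 55,350,000 (Alder) > 32,580,000 (Rook) > 17,730,000 (Vantage) > 17,200,000 (Arden) > 4,840,000 (Larkspur) > 4,130,000 (Pike)
Highest eligible bid: Alder at $55,350,000.
Second-highest bid $32,580,000 exceeds the reserve $24,500,000 → payment $32,580,000.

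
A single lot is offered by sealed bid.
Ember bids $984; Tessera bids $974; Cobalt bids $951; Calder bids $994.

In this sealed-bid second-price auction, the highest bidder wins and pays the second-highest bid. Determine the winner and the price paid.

Sorting bids: 994 (Calder) > 984 (Ember) > 974 (Tessera) > 951 (Cobalt)
Second-price: Calder pays Ember's bid of $984.

Calder pays $984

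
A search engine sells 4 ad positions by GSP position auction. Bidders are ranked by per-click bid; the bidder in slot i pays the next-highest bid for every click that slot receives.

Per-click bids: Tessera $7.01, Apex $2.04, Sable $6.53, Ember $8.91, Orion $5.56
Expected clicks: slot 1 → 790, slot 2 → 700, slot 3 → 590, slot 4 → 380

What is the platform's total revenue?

Total revenue: $14164.50

Sorting advertisers: $8.91 (Ember) > $7.01 (Tessera) > $6.53 (Sable) > $5.56 (Orion) > $2.04 (Apex)
Slot 1: Ember pays $7.01 × 790 = $5537.90
Slot 2: Tessera pays $6.53 × 700 = $4571.00
Slot 3: Sable pays $5.56 × 590 = $3280.40
Slot 4: Orion pays $2.04 × 380 = $775.20
Total = $14164.50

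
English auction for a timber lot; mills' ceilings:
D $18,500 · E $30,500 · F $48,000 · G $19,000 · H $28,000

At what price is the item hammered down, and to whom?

F wins at $30,500

Sorting limits: 48,000 (F) > 30,500 (E) > 28,000 (H) > 19,000 (G) > 18,500 (D)
E is the last rival to drop out, at $30,500; F remains and wins at that price.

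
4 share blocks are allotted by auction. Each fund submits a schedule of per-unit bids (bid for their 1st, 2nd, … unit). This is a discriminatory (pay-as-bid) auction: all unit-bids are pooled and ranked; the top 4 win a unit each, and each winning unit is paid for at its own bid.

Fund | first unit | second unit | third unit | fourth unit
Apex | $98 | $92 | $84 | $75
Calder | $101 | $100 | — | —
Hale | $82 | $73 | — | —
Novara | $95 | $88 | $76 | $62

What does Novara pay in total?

Novara pays $95

All unit-bids, highest first — top 4: 101 (Calder-1), 100 (Calder-2), 98 (Apex-1), 95 (Novara-1)
Next rejected bid: $92 (not a price — pay-as-bid).
Novara's winning unit-bids: 95 = $95.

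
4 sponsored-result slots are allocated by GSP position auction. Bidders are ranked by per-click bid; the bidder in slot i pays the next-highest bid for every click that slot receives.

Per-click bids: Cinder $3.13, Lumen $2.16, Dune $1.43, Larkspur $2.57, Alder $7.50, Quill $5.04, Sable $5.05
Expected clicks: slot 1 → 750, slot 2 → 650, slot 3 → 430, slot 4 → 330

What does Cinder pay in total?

Cinder pays $848.10

Ranked by bid: $7.50 (Alder) > $5.05 (Sable) > $5.04 (Quill) > $3.13 (Cinder) > $2.57 (Larkspur) > …
Cinder holds slot 4 → pays next bid $2.57 × 330 clicks = $848.10.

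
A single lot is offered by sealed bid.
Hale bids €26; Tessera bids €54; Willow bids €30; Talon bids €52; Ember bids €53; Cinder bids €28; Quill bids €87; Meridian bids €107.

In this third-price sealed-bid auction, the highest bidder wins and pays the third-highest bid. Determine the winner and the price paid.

Third-price sealed-bid auction: the highest bidder wins and pays the third-highest bid.
Bids ranked: 107 (Meridian) > 87 (Quill) > 54 (Tessera) > 53 (Ember) > 52 (Talon) > 30 (Willow) > …
Meridian wins; payment is bid #3 in the ranking = €54.

Meridian pays €54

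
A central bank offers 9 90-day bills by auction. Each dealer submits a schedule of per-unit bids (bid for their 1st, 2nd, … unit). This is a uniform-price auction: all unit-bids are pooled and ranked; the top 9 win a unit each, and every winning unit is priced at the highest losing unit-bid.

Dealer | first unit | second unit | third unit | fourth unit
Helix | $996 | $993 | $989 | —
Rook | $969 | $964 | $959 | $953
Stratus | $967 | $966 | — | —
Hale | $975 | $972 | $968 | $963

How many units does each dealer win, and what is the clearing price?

Hale 3, Helix 3, Rook 1, Stratus 2; clearing price $964

Pooled unit-bids ranked (top 9): 996 (Helix-1), 993 (Helix-2), 989 (Helix-3), 975 (Hale-1), 972 (Hale-2), 969 (Rook-1), 968 (Hale-3), 967 (Stratus-1), 966 (Stratus-2)
Highest rejected unit-bid = $964.
Allocation: Hale 3, Helix 3, Rook 1, Stratus 2.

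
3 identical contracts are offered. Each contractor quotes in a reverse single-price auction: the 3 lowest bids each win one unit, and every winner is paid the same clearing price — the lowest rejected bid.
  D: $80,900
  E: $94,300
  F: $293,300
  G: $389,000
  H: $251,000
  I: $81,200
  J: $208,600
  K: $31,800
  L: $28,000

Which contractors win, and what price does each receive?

L, K, D; each is paid $81,200

Bids ranked low→high: 28,000 (L), 31,800 (K), 80,900 (D), 81,200 (I), 94,300 (E), …
Lowest 3: L, K, D.
Lowest unsuccessful bid: $81,200 → clearing price.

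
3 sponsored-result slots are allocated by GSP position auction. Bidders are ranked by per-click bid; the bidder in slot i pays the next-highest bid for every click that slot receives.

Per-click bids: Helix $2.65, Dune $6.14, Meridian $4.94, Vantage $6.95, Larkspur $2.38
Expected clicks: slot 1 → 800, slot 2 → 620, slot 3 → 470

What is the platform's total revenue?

Total revenue: $9220.30

Sorting advertisers: $6.95 (Vantage) > $6.14 (Dune) > $4.94 (Meridian) > $2.65 (Helix) > …
Slot 1: Vantage pays $6.14 × 800 = $4912.00
Slot 2: Dune pays $4.94 × 620 = $3062.80
Slot 3: Meridian pays $2.65 × 470 = $1245.50
Total = $9220.30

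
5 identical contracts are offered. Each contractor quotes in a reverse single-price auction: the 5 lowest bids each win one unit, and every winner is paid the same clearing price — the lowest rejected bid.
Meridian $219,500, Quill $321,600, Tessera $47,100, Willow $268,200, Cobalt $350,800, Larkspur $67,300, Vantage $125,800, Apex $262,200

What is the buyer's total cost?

Ordering the bids: 47,100 (Tessera), 67,300 (Larkspur), 125,800 (Vantage), 219,500 (Meridian), 262,200 (Apex), 268,200 (Willow), 321,600 (Quill), …
Winners (5 units): Tessera, Larkspur, Vantage, Meridian, Apex.
Clearing price = lowest rejected bid = $268,200.
Total cost = 5 × $268,200 = $1,341,000.

Total cost: $1,341,000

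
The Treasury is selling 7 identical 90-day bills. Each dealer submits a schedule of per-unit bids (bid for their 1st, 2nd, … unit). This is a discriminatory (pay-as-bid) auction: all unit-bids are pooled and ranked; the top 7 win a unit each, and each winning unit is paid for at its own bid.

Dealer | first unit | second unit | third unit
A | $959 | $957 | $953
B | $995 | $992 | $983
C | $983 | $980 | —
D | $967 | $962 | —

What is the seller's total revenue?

All unit-bids, highest first — top 7: 995 (B-1), 992 (B-2), 983 (B-3), 983 (C-1), 980 (C-2), 967 (D-1), 962 (D-2)
Next rejected bid: $959 (not a price — pay-as-bid).
Each winning unit pays its own bid.
Revenue = 995 + 992 + 983 + 983 + 980 + 967 + 962 = $6,862.

Total revenue: $6,862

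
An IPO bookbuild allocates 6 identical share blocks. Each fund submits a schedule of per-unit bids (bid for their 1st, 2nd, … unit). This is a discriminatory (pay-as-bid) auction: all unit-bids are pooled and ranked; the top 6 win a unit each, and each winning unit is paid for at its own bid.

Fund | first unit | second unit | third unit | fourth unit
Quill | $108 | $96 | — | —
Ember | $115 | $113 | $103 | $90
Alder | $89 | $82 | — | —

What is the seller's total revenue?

Total revenue: $625

Pooled unit-bids ranked (top 6): 115 (Ember-1), 113 (Ember-2), 108 (Quill-1), 103 (Ember-3), 96 (Quill-2), 90 (Ember-4)
Next rejected bid: $89 (not a price — pay-as-bid).
Each winning unit pays its own bid.
Revenue = 115 + 113 + 108 + 103 + 96 + 90 = $625.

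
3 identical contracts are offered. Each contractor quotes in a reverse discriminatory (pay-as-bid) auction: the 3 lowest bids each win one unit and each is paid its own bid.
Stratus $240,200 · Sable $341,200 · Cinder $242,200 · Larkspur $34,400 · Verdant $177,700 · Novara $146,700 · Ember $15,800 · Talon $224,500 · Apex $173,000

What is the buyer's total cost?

Bids ranked low→high: 15,800 (Ember), 34,400 (Larkspur), 146,700 (Novara), 173,000 (Apex), 177,700 (Verdant), …
The 3 lowest are Ember, Larkspur, Novara.
Total cost = 15,800 + 34,400 + 146,700 = $196,900.

Total cost: $196,900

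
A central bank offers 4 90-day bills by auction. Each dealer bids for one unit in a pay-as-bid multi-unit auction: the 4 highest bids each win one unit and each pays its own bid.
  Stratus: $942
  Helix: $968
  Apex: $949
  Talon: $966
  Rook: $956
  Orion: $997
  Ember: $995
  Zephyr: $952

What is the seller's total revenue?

Total revenue: $3,926

Sorting: 997 (Orion), 995 (Ember), 968 (Helix), 966 (Talon), 956 (Rook), 952 (Zephyr), …
Winners (4 units): Orion, Ember, Helix, Talon.
Total revenue = 997 + 995 + 968 + 966 = $3,926.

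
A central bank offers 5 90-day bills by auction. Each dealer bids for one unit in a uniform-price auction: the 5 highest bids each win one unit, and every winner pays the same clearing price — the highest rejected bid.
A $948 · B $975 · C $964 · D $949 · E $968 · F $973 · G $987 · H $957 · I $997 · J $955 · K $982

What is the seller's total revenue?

Total revenue: $4,840

Sorting: 997 (I), 987 (G), 982 (K), 975 (B), 973 (F), 968 (E), 964 (C), …
Winners (5 units): I, G, K, B, F.
Clearing price = highest rejected bid = $968.
Total revenue = 5 × $968 = $4,840.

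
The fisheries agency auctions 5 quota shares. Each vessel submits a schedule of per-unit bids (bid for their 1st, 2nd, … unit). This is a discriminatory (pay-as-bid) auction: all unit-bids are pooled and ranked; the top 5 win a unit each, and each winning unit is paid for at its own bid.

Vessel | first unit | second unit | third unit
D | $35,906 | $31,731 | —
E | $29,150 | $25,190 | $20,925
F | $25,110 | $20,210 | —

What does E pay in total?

Pooled unit-bids ranked (top 5): 35,906 (D-1), 31,731 (D-2), 29,150 (E-1), 25,190 (E-2), 25,110 (F-1)
Next rejected bid: $20,925 (not a price — pay-as-bid).
E's winning unit-bids: 29,150 + 25,190 = $54,340.

E pays $54,340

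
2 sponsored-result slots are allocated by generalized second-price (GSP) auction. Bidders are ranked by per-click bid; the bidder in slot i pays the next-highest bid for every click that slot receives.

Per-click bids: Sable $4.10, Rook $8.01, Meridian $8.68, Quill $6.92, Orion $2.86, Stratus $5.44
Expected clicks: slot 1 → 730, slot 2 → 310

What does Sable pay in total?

Sable pays $0.00

Sorting advertisers: $8.68 (Meridian) > $8.01 (Rook) > $6.92 (Quill) > …
Sable ranks below slot 2 → no slot, pays nothing.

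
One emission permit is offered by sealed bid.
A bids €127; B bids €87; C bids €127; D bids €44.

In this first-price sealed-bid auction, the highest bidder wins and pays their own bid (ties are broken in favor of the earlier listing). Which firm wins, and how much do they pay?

A pays €127

First-price sealed-bid auction: the highest bidder wins and pays their own bid.
Sorting bids: 127 (A) > 127 (C) > 87 (B) > 44 (D)
Tie at €127 → A wins by tie-break.
First-price: A pays what they bid, €127.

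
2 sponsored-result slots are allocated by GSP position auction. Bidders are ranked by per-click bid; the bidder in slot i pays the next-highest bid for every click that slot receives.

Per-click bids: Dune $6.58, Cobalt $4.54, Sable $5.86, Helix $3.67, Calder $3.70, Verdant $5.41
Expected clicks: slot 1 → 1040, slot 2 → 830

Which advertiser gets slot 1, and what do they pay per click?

Per-click bids in order: $6.58 (Dune) > $5.86 (Sable) > $5.41 (Verdant) > …
Slot 1 goes to the first-ranked bidder, Dune, who pays the next bid down: $5.86/click.

Dune; $5.86 per click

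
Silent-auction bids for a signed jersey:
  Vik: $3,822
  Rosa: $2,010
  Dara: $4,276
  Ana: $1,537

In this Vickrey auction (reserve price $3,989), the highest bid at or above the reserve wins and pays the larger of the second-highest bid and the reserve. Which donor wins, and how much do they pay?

Vickrey auction (reserve price $3,989): the highest bid at or above the reserve wins and pays the larger of the second-highest bid and the reserve.
Sorting bids: 4,276 (Dara) > 3,822 (Vik) > 2,010 (Rosa) > 1,537 (Ana)
Highest eligible bid: Dara at $4,276.
max(second-highest $3,822, reserve $3,989) = $3,989.

Dara pays $3,989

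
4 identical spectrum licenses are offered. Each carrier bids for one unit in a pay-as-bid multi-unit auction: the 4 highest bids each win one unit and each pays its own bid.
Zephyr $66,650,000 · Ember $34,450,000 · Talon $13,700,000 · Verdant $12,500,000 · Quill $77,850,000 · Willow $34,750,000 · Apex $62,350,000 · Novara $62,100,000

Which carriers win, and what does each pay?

Bids ranked high→low: 77,850,000 (Quill), 66,650,000 (Zephyr), 62,350,000 (Apex), 62,100,000 (Novara), 34,750,000 (Willow), 34,450,000 (Ember), …
Winners (4 units): Quill, Zephyr, Apex, Novara.
Each winner pays its own bid: Quill $77,850,000, Zephyr $66,650,000, Apex $62,350,000, Novara $62,100,000.

Quill $77,850,000, Zephyr $66,650,000, Apex $62,350,000, Novara $62,100,000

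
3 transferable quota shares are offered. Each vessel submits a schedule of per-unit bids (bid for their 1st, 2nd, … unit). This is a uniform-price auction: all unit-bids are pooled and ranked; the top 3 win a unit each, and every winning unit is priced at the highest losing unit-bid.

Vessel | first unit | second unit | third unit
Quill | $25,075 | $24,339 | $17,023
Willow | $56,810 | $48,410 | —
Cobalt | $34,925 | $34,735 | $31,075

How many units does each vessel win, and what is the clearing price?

Merging the schedules and taking the best 3: 56,810 (Willow-1), 48,410 (Willow-2), 34,925 (Cobalt-1)
First bid not allocated: $34,735.
Allocation: Cobalt 1, Willow 2.

Cobalt 1, Willow 2; clearing price $34,735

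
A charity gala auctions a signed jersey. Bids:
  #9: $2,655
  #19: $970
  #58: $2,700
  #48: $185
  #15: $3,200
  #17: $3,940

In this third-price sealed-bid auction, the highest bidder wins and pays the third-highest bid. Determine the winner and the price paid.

#17 pays $2,700

Rule: the highest bidder wins and pays the third-highest bid.
Sorting bids: 3,940 (#17) > 3,200 (#15) > 2,700 (#58) > 2,655 (#9) > 970 (#19) > 185 (#48)
#17 is highest; pays the third-highest bid, $2,700.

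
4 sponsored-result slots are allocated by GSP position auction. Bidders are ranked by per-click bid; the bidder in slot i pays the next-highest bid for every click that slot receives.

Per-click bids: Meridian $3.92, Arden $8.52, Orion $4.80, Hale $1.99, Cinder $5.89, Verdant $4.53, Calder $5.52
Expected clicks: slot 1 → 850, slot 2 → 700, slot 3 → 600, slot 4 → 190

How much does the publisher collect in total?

Total revenue: $12611.20

Sorting advertisers: $8.52 (Arden) > $5.89 (Cinder) > $5.52 (Calder) > $4.80 (Orion) > $4.53 (Verdant) > …
Slot 1: Arden pays $5.89 × 850 = $5006.50
Slot 2: Cinder pays $5.52 × 700 = $3864.00
Slot 3: Calder pays $4.80 × 600 = $2880.00
Slot 4: Orion pays $4.53 × 190 = $860.70
Total = $12611.20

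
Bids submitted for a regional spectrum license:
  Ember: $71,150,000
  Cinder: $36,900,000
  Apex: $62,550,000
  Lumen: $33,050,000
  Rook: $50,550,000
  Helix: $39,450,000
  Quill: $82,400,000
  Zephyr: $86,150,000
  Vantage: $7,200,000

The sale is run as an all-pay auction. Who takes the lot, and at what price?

Bids in order: 86,150,000 (Zephyr) > 82,400,000 (Quill) > 71,150,000 (Ember) > 62,550,000 (Apex) > 50,550,000 (Rook) > 39,450,000 (Helix) > …
Zephyr wins with the top bid; all bids are sunk regardless.

Zephyr pays $86,150,000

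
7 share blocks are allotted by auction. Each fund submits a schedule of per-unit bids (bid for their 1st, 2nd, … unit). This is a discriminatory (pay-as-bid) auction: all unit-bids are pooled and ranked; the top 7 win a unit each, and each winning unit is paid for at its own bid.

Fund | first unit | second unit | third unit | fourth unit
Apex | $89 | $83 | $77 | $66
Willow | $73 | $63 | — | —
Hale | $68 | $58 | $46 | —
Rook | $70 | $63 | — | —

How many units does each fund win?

Apex 4, Hale 1, Rook 1, Willow 1

Pooled unit-bids ranked (top 7): 89 (Apex-1), 83 (Apex-2), 77 (Apex-3), 73 (Willow-1), 70 (Rook-1), 68 (Hale-1), 66 (Apex-4)
Next rejected bid: $63 (not a price — pay-as-bid).
Allocation: Apex 4, Hale 1, Rook 1, Willow 1.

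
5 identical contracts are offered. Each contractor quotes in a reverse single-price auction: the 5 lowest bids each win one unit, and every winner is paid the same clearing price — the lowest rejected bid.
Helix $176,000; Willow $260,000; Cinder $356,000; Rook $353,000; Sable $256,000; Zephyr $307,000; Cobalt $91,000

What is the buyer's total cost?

Bids ranked low→high: 91,000 (Cobalt), 176,000 (Helix), 256,000 (Sable), 260,000 (Willow), 307,000 (Zephyr), 353,000 (Rook), 356,000 (Cinder)
Lowest 5: Cobalt, Helix, Sable, Willow, Zephyr.
Lowest unsuccessful bid: $353,000 → clearing price.
Total cost = 5 × $353,000 = $1,765,000.

Total cost: $1,765,000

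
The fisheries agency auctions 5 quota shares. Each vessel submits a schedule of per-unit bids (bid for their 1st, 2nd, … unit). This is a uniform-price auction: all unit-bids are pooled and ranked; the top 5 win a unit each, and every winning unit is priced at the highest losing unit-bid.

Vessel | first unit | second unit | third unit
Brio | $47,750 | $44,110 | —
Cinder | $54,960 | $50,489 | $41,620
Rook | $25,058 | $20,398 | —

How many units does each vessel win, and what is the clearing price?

Brio 2, Cinder 3; clearing price $25,058

Merging the schedules and taking the best 5: 54,960 (Cinder-1), 50,489 (Cinder-2), 47,750 (Brio-1), 44,110 (Brio-2), 41,620 (Cinder-3)
Highest rejected unit-bid = $25,058.
Allocation: Brio 2, Cinder 3.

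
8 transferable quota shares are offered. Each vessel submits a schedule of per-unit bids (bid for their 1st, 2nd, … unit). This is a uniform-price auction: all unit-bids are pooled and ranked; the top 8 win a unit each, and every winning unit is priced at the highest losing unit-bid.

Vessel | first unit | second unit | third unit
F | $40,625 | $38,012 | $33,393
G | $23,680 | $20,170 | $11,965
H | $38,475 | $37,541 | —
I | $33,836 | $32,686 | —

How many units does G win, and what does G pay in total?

G: 1 unit, pays $20,170

All unit-bids, highest first — top 8: 40,625 (F-1), 38,475 (H-1), 38,012 (F-2), 37,541 (H-2), 33,836 (I-1), 33,393 (F-3), 32,686 (I-2), 23,680 (G-1)
Highest rejected unit-bid = $20,170.
G wins 1 unit(s) at $20,170 each.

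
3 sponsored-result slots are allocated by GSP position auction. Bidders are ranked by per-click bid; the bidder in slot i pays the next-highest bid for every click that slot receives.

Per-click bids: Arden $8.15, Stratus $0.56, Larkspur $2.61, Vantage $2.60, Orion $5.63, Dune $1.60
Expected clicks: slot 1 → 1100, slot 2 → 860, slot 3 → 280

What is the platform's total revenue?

Total revenue: $9165.60

Sorting advertisers: $8.15 (Arden) > $5.63 (Orion) > $2.61 (Larkspur) > $2.60 (Vantage) > …
Slot 1: Arden pays $5.63 × 1100 = $6193.00
Slot 2: Orion pays $2.61 × 860 = $2244.60
Slot 3: Larkspur pays $2.60 × 280 = $728.00
Total = $9165.60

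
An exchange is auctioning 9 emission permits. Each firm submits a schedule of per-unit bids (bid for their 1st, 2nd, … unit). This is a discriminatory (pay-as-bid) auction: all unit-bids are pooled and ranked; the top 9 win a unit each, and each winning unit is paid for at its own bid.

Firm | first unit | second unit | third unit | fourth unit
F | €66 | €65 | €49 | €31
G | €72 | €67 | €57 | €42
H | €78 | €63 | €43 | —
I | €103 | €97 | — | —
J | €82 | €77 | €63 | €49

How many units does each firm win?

F 2, G 2, H 1, I 2, J 2

Merging the schedules and taking the best 9: 103 (I-1), 97 (I-2), 82 (J-1), 78 (H-1), 77 (J-2), 72 (G-1), 67 (G-2), 66 (F-1), 65 (F-2)
Next rejected bid: €63 (not a price — pay-as-bid).
Allocation: F 2, G 2, H 1, I 2, J 2.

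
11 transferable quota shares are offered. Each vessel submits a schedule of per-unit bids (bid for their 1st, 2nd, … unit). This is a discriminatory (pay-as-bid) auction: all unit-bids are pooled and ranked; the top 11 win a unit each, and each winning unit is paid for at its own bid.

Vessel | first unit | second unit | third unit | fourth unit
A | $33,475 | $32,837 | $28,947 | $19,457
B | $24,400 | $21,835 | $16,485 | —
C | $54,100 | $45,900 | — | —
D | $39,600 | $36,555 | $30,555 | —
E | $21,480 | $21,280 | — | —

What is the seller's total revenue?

Total revenue: $369,684

Pooled unit-bids ranked (top 11): 54,100 (C-1), 45,900 (C-2), 39,600 (D-1), 36,555 (D-2), 33,475 (A-1), 32,837 (A-2), 30,555 (D-3), 28,947 (A-3), 24,400 (B-1), 21,835 (B-2), 21,480 (E-1)
Next rejected bid: $21,280 (not a price — pay-as-bid).
Each winning unit pays its own bid.
Revenue = 54,100 + 45,900 + 39,600 + 36,555 + 33,475 + 32,837 + 30,555 + 28,947 + 24,400 + 21,835 + 21,480 = $369,684.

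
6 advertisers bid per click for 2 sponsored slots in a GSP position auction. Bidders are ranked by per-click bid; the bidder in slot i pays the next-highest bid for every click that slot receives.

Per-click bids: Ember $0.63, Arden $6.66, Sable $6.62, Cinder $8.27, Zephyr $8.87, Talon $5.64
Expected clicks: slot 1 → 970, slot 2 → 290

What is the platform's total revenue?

Total revenue: $9953.30

Sorting advertisers: $8.87 (Zephyr) > $8.27 (Cinder) > $6.66 (Arden) > …
Slot 1: Zephyr pays $8.27 × 970 = $8021.90
Slot 2: Cinder pays $6.66 × 290 = $1931.40
Total = $9953.30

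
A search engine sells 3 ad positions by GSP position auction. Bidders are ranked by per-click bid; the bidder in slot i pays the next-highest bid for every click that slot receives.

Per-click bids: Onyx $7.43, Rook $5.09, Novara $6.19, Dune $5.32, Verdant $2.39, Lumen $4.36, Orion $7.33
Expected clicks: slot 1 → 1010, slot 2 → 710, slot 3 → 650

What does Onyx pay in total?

Onyx pays $7403.30

Ranked by bid: $7.43 (Onyx) > $7.33 (Orion) > $6.19 (Novara) > $5.32 (Dune) > …
Onyx holds slot 1 → pays next bid $7.33 × 1010 clicks = $7403.30.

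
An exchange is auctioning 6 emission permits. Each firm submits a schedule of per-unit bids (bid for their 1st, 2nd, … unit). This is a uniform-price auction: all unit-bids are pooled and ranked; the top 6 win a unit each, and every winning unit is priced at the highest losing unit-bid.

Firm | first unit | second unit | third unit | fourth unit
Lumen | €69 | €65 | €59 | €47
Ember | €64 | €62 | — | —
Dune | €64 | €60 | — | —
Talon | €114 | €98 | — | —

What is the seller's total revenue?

Merging the schedules and taking the best 6: 114 (Talon-1), 98 (Talon-2), 69 (Lumen-1), 65 (Lumen-2), 64 (Ember-1), 64 (Dune-1)
Highest rejected unit-bid = €62.
Allocation: Dune 1, Ember 1, Lumen 2, Talon 2. Every unit priced at €62.
Revenue = 6 × 62 = €372.

Total revenue: €372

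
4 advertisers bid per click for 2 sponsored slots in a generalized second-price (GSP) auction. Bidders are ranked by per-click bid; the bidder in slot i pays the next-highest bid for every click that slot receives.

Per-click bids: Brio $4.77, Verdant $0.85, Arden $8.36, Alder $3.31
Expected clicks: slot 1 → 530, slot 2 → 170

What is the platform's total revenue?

Total revenue: $3090.80

Per-click bids in order: $8.36 (Arden) > $4.77 (Brio) > $3.31 (Alder) > …
Slot 1: Arden pays $4.77 × 530 = $2528.10
Slot 2: Brio pays $3.31 × 170 = $562.70
Total = $3090.80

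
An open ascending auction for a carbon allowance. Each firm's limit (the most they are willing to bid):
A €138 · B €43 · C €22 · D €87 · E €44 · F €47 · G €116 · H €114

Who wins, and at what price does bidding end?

A wins at €116

Limits in order: 138 (A) > 116 (G) > 114 (H) > 87 (D) > 47 (F) > 44 (E) > …
Bidding ends when G exits at €116; A takes it.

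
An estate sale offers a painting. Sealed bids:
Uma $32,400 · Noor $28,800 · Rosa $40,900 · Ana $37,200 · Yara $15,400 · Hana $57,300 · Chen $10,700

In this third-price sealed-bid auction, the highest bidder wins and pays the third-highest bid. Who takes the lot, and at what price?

Hana pays $37,200

Bids ranked: 57,300 (Hana) > 40,900 (Rosa) > 37,200 (Ana) > 32,400 (Uma) > 28,800 (Noor) > 15,400 (Yara) > …
Hana wins; payment is bid #3 in the ranking = $37,200.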